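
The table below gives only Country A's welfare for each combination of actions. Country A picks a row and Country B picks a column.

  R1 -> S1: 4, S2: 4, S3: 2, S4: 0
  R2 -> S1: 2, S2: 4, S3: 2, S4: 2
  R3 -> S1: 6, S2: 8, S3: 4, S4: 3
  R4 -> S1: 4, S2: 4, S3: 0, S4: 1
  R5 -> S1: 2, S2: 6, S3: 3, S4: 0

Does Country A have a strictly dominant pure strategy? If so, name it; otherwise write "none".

R3

R3 vs R1: S1: 6>4, S2: 8>4, S3: 4>2, S4: 3>0.
R3 vs R2: S1: 6>2, S2: 8>4, S3: 4>2, S4: 3>2.
R3 vs R4: S1: 6>4, S2: 8>4, S3: 4>0, S4: 3>1.
R3 vs R5: S1: 6>2, S2: 8>6, S3: 4>3, S4: 3>0.
R3 strictly beats every other strategy against every opponent action, so it is strictly dominant.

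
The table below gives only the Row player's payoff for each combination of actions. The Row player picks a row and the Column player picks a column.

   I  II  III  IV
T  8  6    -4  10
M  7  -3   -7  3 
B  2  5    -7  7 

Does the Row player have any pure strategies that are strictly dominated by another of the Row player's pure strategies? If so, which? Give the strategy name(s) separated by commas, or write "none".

Nothing dominates T: M at I (8>7); B at I (8>2).
M: dominated, since T does at least as well everywhere (I: 8>7, II: 6>-3, III: -4>-7, IV: 10>3).
B: dominated, since T does at least as well everywhere (I: 8>2, II: 6>5, III: -4>-7, IV: 10>7).

M, B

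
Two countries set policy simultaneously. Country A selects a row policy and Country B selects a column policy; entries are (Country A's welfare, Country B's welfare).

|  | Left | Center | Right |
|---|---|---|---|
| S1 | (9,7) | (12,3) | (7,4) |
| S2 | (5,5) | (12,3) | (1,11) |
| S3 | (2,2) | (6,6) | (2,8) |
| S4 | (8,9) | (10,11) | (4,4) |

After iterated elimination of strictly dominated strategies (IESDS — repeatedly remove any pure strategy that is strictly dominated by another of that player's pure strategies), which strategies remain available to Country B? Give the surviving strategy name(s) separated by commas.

For Country A, S1 strictly dominates S3 on the remaining columns (Left: 9>2, Center: 12>6, Right: 7>2); eliminate S3.
Row S4 is eliminated: S1 beats it against every remaining column (Left: 9>8, Center: 12>10, Right: 7>4).
Column Center is eliminated: Left beats it against every remaining row (S1: 7>3, S2: 5>3).
Row S2 is eliminated: S1 beats it against every remaining column (Left: 9>5, Right: 7>1).
Country B's strategy Right is strictly dominated by Left (S1: 7>4) and is removed.
Among the remaining strategies, none is strictly dominated by another pure strategy of the same player, so the elimination stops.
Surviving strategies — Country A: {S1}; Country B: {Left}.

Left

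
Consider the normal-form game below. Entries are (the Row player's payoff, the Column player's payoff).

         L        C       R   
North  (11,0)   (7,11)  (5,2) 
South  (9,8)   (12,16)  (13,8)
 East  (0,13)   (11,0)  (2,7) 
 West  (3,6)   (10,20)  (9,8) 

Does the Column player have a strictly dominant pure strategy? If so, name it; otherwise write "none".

L fails to dominate C at North (0<11).
C fails to dominate L at East (0<13).
R fails to dominate L at South (8=8).
No single strategy dominates all the others.

none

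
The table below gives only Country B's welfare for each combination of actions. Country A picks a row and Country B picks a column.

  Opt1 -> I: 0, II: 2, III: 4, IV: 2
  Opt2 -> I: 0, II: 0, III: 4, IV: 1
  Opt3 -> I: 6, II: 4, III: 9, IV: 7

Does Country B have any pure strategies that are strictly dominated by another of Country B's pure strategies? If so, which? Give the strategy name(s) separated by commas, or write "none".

I, II, IV

I: dominated, since III does at least as well everywhere (Opt1: 4>0, Opt2: 4>0, Opt3: 9>6).
II: dominated, since III does at least as well everywhere (Opt1: 4>2, Opt2: 4>0, Opt3: 9>4).
Nothing dominates III: I at Opt1 (4>0); II at Opt1 (4>2); IV at Opt1 (4>2).
IV is strictly dominated by III (Opt1: 4>2, Opt2: 4>1, Opt3: 9>7).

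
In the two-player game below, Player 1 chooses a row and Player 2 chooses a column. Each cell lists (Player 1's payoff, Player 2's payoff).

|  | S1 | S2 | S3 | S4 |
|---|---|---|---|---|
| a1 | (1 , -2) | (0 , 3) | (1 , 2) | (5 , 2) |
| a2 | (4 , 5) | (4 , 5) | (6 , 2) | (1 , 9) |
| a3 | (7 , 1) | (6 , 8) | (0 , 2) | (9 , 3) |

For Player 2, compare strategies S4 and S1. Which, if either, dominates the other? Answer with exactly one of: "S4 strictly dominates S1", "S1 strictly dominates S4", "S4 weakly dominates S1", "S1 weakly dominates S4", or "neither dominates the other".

S4 strictly dominates S1

Compare S4 to S1 across every action of Player 1: a1: 2>-2, a2: 9>5, a3: 3>1.
S4 gives a strictly higher payoff against every action of Player 1, so S4 strictly dominates S1.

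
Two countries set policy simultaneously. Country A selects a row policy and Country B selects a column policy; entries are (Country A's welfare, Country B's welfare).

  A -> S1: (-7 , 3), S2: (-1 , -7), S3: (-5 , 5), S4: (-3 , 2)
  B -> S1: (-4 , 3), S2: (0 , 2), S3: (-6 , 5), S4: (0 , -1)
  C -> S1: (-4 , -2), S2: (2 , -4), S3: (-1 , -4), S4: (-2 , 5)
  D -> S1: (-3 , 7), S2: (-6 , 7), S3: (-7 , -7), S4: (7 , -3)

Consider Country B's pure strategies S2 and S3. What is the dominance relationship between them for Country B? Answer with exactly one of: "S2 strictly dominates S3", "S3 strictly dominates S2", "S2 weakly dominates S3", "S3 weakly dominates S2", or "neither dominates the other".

neither dominates the other

S2's payoffs vs S3's, by Country A's action — A: -7<5, B: 2<5, C: -4=-4, D: 7>-7.
S2 does better at D but worse at A, B; neither strategy dominates the other.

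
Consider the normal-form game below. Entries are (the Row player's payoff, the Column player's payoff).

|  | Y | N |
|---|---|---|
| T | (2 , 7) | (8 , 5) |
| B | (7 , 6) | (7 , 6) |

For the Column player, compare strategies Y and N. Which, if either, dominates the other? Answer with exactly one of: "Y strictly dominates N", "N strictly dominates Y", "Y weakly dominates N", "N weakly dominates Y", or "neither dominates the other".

Y's payoffs vs N's, by the Row player's action — T: 7>5, B: 6=6.
Y is at least as good everywhere and strictly better somewhere (tied only at B), so Y weakly but not strictly dominates N.

Y weakly dominates N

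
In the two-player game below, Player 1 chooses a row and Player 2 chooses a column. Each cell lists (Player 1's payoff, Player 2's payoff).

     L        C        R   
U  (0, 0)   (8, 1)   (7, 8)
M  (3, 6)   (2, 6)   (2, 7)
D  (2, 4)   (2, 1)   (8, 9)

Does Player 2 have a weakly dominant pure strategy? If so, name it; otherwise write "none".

R vs L: U: 8>0, M: 7>6, D: 9>4.
R vs C: U: 8>1, M: 7>6, D: 9>1.
R is at least as good as every other strategy against every opponent action, so it is weakly dominant.

R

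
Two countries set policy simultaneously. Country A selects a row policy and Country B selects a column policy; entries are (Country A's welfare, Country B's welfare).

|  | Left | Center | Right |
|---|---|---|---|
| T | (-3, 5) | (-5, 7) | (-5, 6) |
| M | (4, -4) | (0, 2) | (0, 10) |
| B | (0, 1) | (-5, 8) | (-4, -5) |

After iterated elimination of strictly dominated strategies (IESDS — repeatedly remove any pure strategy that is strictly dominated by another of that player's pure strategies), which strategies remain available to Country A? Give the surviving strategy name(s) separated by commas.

M

For Country A, M strictly dominates T on the remaining columns (Left: 4>-3, Center: 0>-5, Right: 0>-5); eliminate T.
Row B is eliminated: M beats it against every remaining column (Left: 4>0, Center: 0>-5, Right: 0>-4).
Column Left is eliminated: Center beats it against every remaining row (M: 2>-4).
Column Center is eliminated: Right beats it against every remaining row (M: 10>2).
Among the remaining strategies, none is strictly dominated by another pure strategy of the same player, so the elimination stops.
Surviving strategies — Country A: {M}; Country B: {Right}.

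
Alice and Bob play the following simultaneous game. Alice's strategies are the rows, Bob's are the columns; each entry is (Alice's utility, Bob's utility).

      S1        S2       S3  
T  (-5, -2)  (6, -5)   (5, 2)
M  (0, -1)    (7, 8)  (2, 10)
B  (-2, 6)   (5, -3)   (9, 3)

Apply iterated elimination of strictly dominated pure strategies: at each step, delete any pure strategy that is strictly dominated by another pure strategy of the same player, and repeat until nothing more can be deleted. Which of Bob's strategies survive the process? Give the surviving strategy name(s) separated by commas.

S1, S3

Bob's strategy S2 is strictly dominated by S3 (T: 2>-5, M: 10>8, B: 3>-3) and is removed.
For Alice, B strictly dominates T on the remaining columns (S1: -2>-5, S3: 9>5); eliminate T.
Among the remaining strategies, none is strictly dominated by another pure strategy of the same player, so the elimination stops.
Surviving strategies — Alice: {M, B}; Bob: {S1, S3}.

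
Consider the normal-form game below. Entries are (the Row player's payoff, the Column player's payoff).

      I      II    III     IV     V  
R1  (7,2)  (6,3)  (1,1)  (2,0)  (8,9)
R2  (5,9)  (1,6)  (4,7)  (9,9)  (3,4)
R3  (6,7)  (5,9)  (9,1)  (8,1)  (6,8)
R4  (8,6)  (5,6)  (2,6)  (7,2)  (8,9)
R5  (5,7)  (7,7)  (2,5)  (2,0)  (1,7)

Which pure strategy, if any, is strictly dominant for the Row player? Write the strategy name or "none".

none

R1 fails to dominate R2 at III (1<4).
R2 fails to dominate R1 at I (5<7).
R3 fails to dominate R1 at I (6<7).
R4 fails to dominate R1 at II (5<6).
R5 fails to dominate R1 at I (5<7).
No single strategy dominates all the others.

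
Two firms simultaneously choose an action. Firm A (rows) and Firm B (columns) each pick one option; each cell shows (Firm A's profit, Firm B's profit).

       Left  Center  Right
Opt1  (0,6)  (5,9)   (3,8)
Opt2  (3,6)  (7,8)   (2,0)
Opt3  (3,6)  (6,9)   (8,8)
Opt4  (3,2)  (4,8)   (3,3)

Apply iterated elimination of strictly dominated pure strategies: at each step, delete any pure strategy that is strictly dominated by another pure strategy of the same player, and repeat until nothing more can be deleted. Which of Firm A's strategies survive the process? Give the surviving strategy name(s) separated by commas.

Opt2

Firm A's strategy Opt1 is strictly dominated by Opt3 (Left: 3>0, Center: 6>5, Right: 8>3) and is removed.
Column Left is eliminated: Center beats it against every remaining row (Opt2: 8>6, Opt3: 9>6, Opt4: 8>2).
Firm A's strategy Opt4 is strictly dominated by Opt3 (Center: 6>4, Right: 8>3) and is removed.
For Firm B, Center strictly dominates Right on the remaining rows (Opt2: 8>0, Opt3: 9>8); eliminate Right.
Firm A's strategy Opt3 is strictly dominated by Opt2 (Center: 7>6) and is removed.
Among the remaining strategies, none is strictly dominated by another pure strategy of the same player, so the elimination stops.
Surviving strategies — Firm A: {Opt2}; Firm B: {Center}.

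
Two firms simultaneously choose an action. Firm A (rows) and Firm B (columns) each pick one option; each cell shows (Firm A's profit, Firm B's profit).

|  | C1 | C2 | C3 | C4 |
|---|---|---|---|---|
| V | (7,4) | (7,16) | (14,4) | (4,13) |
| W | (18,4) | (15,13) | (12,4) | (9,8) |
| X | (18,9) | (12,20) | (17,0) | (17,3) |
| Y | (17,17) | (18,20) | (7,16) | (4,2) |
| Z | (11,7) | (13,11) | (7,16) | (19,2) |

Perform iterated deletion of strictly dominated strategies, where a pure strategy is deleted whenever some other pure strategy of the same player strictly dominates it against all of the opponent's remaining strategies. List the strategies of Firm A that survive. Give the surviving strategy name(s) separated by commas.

Y

Firm A's strategy V is strictly dominated by X (C1: 18>7, C2: 12>7, C3: 17>14, C4: 17>4) and is removed.
For Firm B, C2 strictly dominates C1 on the remaining rows (W: 13>4, X: 20>9, Y: 20>17, Z: 11>7); eliminate C1.
Column C4 is eliminated: C2 beats it against every remaining row (W: 13>8, X: 20>3, Y: 20>2, Z: 11>2).
For Firm A, W strictly dominates Z on the remaining columns (C2: 15>13, C3: 12>7); eliminate Z.
For Firm B, C2 strictly dominates C3 on the remaining rows (W: 13>4, X: 20>0, Y: 20>16); eliminate C3.
Firm A's strategy W is strictly dominated by Y (C2: 18>15) and is removed.
Row X is eliminated: Y beats it against every remaining column (C2: 18>12).
Among the remaining strategies, none is strictly dominated by another pure strategy of the same player, so the elimination stops.
Surviving strategies — Firm A: {Y}; Firm B: {C2}.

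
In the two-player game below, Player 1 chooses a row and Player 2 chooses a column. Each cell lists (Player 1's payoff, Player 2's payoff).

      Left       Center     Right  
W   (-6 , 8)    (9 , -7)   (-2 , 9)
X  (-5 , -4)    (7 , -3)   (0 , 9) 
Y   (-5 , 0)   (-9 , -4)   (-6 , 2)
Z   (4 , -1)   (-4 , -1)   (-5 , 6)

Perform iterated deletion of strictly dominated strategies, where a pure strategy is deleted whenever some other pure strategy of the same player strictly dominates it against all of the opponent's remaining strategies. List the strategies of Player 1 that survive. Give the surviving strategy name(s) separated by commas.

For Player 1, Z strictly dominates Y on the remaining columns (Left: 4>-5, Center: -4>-9, Right: -5>-6); eliminate Y.
Player 2's strategy Left is strictly dominated by Right (W: 9>8, X: 9>-4, Z: 6>-1) and is removed.
Player 1's strategy Z is strictly dominated by W (Center: 9>-4, Right: -2>-5) and is removed.
Column Center is eliminated: Right beats it against every remaining row (W: 9>-7, X: 9>-3).
For Player 1, X strictly dominates W on the remaining columns (Right: 0>-2); eliminate W.
Among the remaining strategies, none is strictly dominated by another pure strategy of the same player, so the elimination stops.
Surviving strategies — Player 1: {X}; Player 2: {Right}.

X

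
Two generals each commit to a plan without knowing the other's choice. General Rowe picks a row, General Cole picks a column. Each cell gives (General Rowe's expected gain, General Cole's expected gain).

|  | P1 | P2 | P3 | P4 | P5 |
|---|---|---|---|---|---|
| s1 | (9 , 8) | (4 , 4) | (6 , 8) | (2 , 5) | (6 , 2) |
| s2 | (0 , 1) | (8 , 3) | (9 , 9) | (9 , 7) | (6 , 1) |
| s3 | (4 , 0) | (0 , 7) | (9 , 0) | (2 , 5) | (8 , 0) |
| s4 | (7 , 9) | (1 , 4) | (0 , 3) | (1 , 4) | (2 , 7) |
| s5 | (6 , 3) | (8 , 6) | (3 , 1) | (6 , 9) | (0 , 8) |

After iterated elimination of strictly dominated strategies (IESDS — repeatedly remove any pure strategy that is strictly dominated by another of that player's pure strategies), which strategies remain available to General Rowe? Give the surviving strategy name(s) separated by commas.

s1, s2, s3, s5

General Rowe's strategy s4 is strictly dominated by s1 (P1: 9>7, P2: 4>1, P3: 6>0, P4: 2>1, P5: 6>2) and is removed.
General Cole's strategy P5 is strictly dominated by P4 (s1: 5>2, s2: 7>1, s3: 5>0, s5: 9>8) and is removed.
Among the remaining strategies, none is strictly dominated by another pure strategy of the same player, so the elimination stops.
Surviving strategies — General Rowe: {s1, s2, s3, s5}; General Cole: {P1, P2, P3, P4}.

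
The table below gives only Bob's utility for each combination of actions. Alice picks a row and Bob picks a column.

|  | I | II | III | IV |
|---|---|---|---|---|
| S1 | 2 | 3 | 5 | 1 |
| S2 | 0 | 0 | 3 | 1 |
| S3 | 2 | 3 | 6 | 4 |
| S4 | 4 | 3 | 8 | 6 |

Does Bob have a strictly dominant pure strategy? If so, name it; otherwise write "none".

III

III vs I: S1: 5>2, S2: 3>0, S3: 6>2, S4: 8>4.
III vs II: S1: 5>3, S2: 3>0, S3: 6>3, S4: 8>3.
III vs IV: S1: 5>1, S2: 3>1, S3: 6>4, S4: 8>6.
III strictly beats every other strategy against every opponent action, so it is strictly dominant.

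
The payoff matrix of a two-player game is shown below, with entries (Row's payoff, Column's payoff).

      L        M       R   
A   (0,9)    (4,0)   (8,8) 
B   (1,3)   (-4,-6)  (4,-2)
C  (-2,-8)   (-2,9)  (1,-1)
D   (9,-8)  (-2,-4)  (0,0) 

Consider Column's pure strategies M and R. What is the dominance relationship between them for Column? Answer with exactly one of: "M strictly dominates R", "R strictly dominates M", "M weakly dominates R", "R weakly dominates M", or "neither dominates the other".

Compare M to R across every action of Row: A: 0<8, B: -6<-2, C: 9>-1, D: -4<0.
M does better at C but worse at A, B, D; neither strategy dominates the other.

neither dominates the other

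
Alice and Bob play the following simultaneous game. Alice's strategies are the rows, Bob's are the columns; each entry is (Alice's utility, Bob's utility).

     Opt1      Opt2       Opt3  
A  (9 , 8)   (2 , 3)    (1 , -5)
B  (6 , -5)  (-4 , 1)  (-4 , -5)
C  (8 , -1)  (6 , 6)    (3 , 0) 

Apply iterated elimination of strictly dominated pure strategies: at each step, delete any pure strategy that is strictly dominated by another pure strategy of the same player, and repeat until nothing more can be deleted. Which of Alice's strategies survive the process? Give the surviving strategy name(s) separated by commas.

A, C

Alice's strategy B is strictly dominated by A (Opt1: 9>6, Opt2: 2>-4, Opt3: 1>-4) and is removed.
Bob's strategy Opt3 is strictly dominated by Opt2 (A: 3>-5, C: 6>0) and is removed.
Among the remaining strategies, none is strictly dominated by another pure strategy of the same player, so the elimination stops.
Surviving strategies — Alice: {A, C}; Bob: {Opt1, Opt2}.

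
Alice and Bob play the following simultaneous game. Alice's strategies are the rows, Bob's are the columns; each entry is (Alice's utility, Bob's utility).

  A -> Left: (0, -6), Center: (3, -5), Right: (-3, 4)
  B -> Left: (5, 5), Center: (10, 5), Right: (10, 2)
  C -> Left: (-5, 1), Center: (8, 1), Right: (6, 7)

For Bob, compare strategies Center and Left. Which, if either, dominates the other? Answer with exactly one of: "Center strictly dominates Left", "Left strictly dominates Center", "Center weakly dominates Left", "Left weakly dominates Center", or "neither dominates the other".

Center weakly dominates Left

Center's payoffs vs Left's, by Alice's action — A: -5>-6, B: 5=5, C: 1=1.
Center is at least as good everywhere and strictly better somewhere (tied only at B, C), so Center weakly but not strictly dominates Left.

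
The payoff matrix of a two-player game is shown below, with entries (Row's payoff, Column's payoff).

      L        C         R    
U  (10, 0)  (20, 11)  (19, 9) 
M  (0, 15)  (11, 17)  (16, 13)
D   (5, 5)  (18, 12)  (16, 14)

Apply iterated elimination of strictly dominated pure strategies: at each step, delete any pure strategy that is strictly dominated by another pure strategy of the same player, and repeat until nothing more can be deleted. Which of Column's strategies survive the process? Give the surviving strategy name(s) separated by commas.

C

Row's strategy M is strictly dominated by U (L: 10>0, C: 20>11, R: 19>16) and is removed.
Row D is eliminated: U beats it against every remaining column (L: 10>5, C: 20>18, R: 19>16).
For Column, C strictly dominates L on the remaining rows (U: 11>0); eliminate L.
Column's strategy R is strictly dominated by C (U: 11>9) and is removed.
Among the remaining strategies, none is strictly dominated by another pure strategy of the same player, so the elimination stops.
Surviving strategies — Row: {U}; Column: {C}.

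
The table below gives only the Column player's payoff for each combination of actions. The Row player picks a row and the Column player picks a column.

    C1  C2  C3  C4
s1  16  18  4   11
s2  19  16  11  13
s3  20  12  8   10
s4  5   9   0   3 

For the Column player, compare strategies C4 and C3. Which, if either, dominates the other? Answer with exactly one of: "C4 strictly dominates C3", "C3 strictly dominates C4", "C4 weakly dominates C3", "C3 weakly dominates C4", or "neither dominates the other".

Compare C4 to C3 across each opponent action: s1: 11>4, s2: 13>11, s3: 10>8, s4: 3>0.
C4 gives a strictly higher payoff against each opponent action, so C4 strictly dominates C3.

C4 strictly dominates C3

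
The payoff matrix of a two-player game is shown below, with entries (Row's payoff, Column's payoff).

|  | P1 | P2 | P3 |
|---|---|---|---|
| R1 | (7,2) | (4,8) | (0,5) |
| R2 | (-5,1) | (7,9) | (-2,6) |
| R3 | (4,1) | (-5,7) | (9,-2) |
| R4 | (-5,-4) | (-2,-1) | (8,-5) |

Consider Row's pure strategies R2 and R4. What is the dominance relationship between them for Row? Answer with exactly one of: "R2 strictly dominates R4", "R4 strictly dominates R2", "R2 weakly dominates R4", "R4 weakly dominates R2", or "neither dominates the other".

neither dominates the other

Compare R2 to R4 across each choice by Column: P1: -5=-5, P2: 7>-2, P3: -2<8.
R2 does better at P2 but worse at P3; neither strategy dominates the other.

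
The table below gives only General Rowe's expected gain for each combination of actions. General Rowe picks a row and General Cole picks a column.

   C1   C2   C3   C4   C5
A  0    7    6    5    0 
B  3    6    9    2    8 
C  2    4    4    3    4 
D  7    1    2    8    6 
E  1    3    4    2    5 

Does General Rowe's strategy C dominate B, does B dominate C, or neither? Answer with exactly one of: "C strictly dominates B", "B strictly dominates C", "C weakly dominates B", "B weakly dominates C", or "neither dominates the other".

neither dominates the other

Compare C to B across each opponent action: C1: 2<3, C2: 4<6, C3: 4<9, C4: 3>2, C5: 4<8.
C does better at C4 but worse at C1, C2, C3, C5; neither strategy dominates the other.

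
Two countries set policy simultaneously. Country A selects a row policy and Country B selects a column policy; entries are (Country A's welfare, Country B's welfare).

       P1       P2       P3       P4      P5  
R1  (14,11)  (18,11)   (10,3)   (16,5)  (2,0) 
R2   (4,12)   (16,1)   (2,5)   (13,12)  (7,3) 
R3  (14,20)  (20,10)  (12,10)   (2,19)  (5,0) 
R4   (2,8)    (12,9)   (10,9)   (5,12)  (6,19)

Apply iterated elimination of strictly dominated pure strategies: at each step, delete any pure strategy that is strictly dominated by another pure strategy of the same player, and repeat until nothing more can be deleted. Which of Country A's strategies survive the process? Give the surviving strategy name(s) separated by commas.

Country B's strategy P3 is strictly dominated by P4 (R1: 5>3, R2: 12>5, R3: 19>10, R4: 12>9) and is removed.
For Country A, R2 strictly dominates R4 on the remaining columns (P1: 4>2, P2: 16>12, P4: 13>5, P5: 7>6); eliminate R4.
Column P5 is eliminated: P1 beats it against every remaining row (R1: 11>0, R2: 12>3, R3: 20>0).
For Country A, R1 strictly dominates R2 on the remaining columns (P1: 14>4, P2: 18>16, P4: 16>13); eliminate R2.
For Country B, P1 strictly dominates P4 on the remaining rows (R1: 11>5, R3: 20>19); eliminate P4.
Among the remaining strategies, none is strictly dominated by another pure strategy of the same player, so the elimination stops.
Surviving strategies — Country A: {R1, R3}; Country B: {P1, P2}.

R1, R3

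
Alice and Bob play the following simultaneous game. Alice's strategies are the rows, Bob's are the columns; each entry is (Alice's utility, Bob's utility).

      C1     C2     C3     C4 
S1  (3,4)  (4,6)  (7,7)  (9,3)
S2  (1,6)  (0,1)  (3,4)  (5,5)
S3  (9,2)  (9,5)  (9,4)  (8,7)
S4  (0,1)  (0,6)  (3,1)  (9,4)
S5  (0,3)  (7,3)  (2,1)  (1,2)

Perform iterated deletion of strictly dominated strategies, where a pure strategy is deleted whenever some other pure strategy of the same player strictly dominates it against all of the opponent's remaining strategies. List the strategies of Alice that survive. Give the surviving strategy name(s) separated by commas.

S1, S3, S4

For Alice, S1 strictly dominates S2 on the remaining columns (C1: 3>1, C2: 4>0, C3: 7>3, C4: 9>5); eliminate S2.
For Alice, S3 strictly dominates S5 on the remaining columns (C1: 9>0, C2: 9>7, C3: 9>2, C4: 8>1); eliminate S5.
For Bob, C2 strictly dominates C1 on the remaining rows (S1: 6>4, S3: 5>2, S4: 6>1); eliminate C1.
Among the remaining strategies, none is strictly dominated by another pure strategy of the same player, so the elimination stops.
Surviving strategies — Alice: {S1, S3, S4}; Bob: {C2, C3, C4}.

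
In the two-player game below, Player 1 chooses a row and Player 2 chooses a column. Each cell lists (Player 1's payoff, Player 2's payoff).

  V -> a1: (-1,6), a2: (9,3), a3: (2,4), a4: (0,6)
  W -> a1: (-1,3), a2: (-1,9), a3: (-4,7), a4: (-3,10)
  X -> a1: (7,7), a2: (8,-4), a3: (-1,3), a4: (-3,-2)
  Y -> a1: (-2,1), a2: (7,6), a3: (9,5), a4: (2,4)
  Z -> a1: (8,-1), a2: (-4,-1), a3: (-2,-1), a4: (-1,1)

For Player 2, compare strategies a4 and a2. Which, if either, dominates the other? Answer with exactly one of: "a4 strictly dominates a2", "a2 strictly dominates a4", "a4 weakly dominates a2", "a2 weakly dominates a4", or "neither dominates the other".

Compare a4 to a2 across each choice by Player 1: V: 6>3, W: 10>9, X: -2>-4, Y: 4<6, Z: 1>-1.
a4 does better at V, W, X, Z but worse at Y; neither strategy dominates the other.

neither dominates the other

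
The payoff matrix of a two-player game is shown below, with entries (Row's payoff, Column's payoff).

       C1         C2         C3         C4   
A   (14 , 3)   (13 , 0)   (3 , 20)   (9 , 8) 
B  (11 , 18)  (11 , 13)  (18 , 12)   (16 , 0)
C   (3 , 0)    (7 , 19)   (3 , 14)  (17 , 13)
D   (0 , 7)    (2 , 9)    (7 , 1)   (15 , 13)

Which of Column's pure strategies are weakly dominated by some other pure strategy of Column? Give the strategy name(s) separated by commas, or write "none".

none

Nothing dominates C1: C2 at A (3>0); C3 at B (18>12); C4 at B (18>0).
Nothing dominates C2: C1 at C (19>0); C3 at B (13>12); C4 at B (13>0).
C3: no other strategy beats it everywhere (C1 at A (20>3); C2 at A (20>0); C4 at A (20>8)).
C4 is not dominated — it holds its own against C1 at A (8>3); C2 at A (8>0); C3 at D (13>1).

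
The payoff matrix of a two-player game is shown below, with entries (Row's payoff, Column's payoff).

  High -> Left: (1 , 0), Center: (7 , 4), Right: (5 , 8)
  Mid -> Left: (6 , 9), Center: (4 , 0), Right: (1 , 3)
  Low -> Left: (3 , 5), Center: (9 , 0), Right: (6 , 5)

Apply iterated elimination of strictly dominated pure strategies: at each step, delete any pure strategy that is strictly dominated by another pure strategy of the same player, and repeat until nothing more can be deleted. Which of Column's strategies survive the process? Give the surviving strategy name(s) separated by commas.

For Row, Low strictly dominates High on the remaining columns (Left: 3>1, Center: 9>7, Right: 6>5); eliminate High.
Column Center is eliminated: Left beats it against every remaining row (Mid: 9>0, Low: 5>0).
Among the remaining strategies, none is strictly dominated by another pure strategy of the same player, so the elimination stops.
Surviving strategies — Row: {Mid, Low}; Column: {Left, Right}.

Left, Right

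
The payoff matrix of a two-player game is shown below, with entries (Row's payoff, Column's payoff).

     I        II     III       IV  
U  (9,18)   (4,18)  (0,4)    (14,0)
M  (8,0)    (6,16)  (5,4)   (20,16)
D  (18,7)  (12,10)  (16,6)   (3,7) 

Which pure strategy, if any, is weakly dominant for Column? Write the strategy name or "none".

II

II vs I: U: 18=18, M: 16>0, D: 10>7.
II vs III: U: 18>4, M: 16>4, D: 10>6.
II vs IV: U: 18>0, M: 16=16, D: 10>7.
II is at least as good as every other strategy against every opponent action, so it is weakly dominant.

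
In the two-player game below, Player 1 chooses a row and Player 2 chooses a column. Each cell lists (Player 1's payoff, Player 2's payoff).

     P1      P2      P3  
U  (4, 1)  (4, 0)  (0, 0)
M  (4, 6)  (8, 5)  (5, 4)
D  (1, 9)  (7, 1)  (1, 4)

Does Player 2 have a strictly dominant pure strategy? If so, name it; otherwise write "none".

P1 vs P2: U: 1>0, M: 6>5, D: 9>1.
P1 vs P3: U: 1>0, M: 6>4, D: 9>4.
P1 strictly beats every other strategy against every opponent action, so it is strictly dominant.

P1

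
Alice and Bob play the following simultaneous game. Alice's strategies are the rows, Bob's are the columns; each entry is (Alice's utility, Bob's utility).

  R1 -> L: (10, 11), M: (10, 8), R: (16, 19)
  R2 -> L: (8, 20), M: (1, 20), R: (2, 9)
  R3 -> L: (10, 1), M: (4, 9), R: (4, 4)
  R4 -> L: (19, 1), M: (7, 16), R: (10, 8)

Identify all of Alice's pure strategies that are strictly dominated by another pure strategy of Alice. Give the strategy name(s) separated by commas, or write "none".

Nothing dominates R1: R2 at L (10>8); R3 at L (10=10); R4 at M (10>7).
R2 is strictly dominated by R1 (L: 10>8, M: 10>1, R: 16>2).
R3: dominated, since R4 does at least as well everywhere (L: 19>10, M: 7>4, R: 10>4).
R4: no other strategy beats it everywhere (R1 at L (19>10); R2 at L (19>8); R3 at L (19>10)).

R2, R3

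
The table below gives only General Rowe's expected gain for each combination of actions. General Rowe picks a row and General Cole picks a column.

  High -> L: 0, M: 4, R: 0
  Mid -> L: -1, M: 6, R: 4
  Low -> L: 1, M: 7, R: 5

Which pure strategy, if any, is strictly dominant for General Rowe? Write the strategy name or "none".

Low

Low vs High: L: 1>0, M: 7>4, R: 5>0.
Low vs Mid: L: 1>-1, M: 7>6, R: 5>4.
Low strictly beats every other strategy against every opponent action, so it is strictly dominant.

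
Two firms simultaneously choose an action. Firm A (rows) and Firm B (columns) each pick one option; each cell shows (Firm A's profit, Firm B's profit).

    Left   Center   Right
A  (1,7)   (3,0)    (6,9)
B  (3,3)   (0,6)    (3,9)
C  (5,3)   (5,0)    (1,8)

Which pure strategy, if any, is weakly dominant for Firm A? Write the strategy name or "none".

none

A fails to dominate B at Left (1<3).
B fails to dominate A at Center (0<3).
C fails to dominate A at Right (1<6).
No single strategy dominates all the others.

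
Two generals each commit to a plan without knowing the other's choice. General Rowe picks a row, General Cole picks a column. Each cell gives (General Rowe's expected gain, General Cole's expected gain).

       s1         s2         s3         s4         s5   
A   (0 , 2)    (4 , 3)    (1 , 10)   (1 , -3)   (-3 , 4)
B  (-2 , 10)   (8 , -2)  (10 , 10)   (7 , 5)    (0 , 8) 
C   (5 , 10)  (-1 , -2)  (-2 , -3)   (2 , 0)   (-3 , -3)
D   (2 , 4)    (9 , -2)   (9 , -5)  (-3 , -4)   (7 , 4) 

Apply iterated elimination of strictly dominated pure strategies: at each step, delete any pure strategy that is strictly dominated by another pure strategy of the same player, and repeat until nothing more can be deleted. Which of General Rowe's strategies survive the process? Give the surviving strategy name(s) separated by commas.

For General Cole, s1 strictly dominates s4 on the remaining rows (A: 2>-3, B: 10>5, C: 10>0, D: 4>-4); eliminate s4.
Row A is eliminated: D beats it against every remaining column (s1: 2>0, s2: 9>4, s3: 9>1, s5: 7>-3).
General Cole's strategy s2 is strictly dominated by s1 (B: 10>-2, C: 10>-2, D: 4>-2) and is removed.
Among the remaining strategies, none is strictly dominated by another pure strategy of the same player, so the elimination stops.
Surviving strategies — General Rowe: {B, C, D}; General Cole: {s1, s3, s5}.

B, C, D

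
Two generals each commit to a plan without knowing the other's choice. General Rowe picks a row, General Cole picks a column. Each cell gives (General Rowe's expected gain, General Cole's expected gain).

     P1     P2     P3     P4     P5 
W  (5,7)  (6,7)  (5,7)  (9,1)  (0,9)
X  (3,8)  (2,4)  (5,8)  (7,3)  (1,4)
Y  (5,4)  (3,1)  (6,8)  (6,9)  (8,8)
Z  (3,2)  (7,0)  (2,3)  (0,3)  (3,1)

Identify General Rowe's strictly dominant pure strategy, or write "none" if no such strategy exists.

none

W fails to dominate X at P3 (5=5).
X fails to dominate W at P1 (3<5).
Y fails to dominate W at P1 (5=5).
Z fails to dominate W at P1 (3<5).
No single strategy dominates all the others.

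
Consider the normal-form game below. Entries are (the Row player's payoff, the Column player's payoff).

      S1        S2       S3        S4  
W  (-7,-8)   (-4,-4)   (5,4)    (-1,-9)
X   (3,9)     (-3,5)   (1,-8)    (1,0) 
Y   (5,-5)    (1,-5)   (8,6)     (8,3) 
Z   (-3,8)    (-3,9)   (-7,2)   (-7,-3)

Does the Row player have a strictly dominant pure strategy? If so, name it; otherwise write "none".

Y

Y vs W: S1: 5>-7, S2: 1>-4, S3: 8>5, S4: 8>-1.
Y vs X: S1: 5>3, S2: 1>-3, S3: 8>1, S4: 8>1.
Y vs Z: S1: 5>-3, S2: 1>-3, S3: 8>-7, S4: 8>-7.
Y strictly beats every other strategy against every opponent action, so it is strictly dominant.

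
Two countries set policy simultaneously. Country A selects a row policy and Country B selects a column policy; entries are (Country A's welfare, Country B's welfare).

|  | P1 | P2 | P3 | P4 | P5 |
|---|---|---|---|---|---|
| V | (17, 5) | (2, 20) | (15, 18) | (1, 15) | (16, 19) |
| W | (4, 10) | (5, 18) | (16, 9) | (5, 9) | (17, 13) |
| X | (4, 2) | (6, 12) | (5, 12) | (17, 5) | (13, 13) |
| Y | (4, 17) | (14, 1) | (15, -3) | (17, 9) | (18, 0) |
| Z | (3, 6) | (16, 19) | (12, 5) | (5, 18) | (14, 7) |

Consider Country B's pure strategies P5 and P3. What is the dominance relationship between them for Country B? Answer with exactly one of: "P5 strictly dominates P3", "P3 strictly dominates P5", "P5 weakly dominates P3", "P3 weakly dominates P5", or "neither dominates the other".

P5's payoffs vs P3's, by Country A's action — V: 19>18, W: 13>9, X: 13>12, Y: 0>-3, Z: 7>5.
Every comparison favours P5, so P5 strictly dominates P3.

P5 strictly dominates P3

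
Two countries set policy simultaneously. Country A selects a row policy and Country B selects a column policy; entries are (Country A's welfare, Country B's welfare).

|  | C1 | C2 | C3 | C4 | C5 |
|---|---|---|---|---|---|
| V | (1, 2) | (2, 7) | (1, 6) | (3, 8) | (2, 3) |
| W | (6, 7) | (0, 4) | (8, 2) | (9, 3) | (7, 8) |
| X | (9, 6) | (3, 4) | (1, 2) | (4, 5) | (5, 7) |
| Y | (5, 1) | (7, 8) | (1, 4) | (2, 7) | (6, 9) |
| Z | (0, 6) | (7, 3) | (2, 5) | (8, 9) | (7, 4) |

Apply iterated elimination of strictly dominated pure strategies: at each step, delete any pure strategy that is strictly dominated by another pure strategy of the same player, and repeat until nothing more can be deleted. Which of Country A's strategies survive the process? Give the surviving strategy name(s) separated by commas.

Column C3 is eliminated: C4 beats it against every remaining row (V: 8>6, W: 3>2, X: 5>2, Y: 7>4, Z: 9>5).
Row V is eliminated: X beats it against every remaining column (C1: 9>1, C2: 3>2, C4: 4>3, C5: 5>2).
For Country B, C5 strictly dominates C2 on the remaining rows (W: 8>4, X: 7>4, Y: 9>8, Z: 4>3); eliminate C2.
Country A's strategy Y is strictly dominated by W (C1: 6>5, C4: 9>2, C5: 7>6) and is removed.
Among the remaining strategies, none is strictly dominated by another pure strategy of the same player, so the elimination stops.
Surviving strategies — Country A: {W, X, Z}; Country B: {C1, C4, C5}.

W, X, Z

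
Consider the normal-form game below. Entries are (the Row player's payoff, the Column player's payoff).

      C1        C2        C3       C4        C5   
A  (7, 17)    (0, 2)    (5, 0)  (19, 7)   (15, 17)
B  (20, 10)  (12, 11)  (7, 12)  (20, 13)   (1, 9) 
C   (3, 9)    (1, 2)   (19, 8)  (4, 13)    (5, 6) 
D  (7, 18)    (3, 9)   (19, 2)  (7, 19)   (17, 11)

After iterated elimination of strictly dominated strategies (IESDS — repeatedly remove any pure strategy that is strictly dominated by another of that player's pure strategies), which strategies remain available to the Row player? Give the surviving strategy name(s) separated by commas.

A, B, D

The Column player's strategy C2 is strictly dominated by C4 (A: 7>2, B: 13>11, C: 13>2, D: 19>9) and is removed.
Column C3 is eliminated: C4 beats it against every remaining row (A: 7>0, B: 13>12, C: 13>8, D: 19>2).
For the Row player, A strictly dominates C on the remaining columns (C1: 7>3, C4: 19>4, C5: 15>5); eliminate C.
Among the remaining strategies, none is strictly dominated by another pure strategy of the same player, so the elimination stops.
Surviving strategies — the Row player: {A, B, D}; the Column player: {C1, C4, C5}.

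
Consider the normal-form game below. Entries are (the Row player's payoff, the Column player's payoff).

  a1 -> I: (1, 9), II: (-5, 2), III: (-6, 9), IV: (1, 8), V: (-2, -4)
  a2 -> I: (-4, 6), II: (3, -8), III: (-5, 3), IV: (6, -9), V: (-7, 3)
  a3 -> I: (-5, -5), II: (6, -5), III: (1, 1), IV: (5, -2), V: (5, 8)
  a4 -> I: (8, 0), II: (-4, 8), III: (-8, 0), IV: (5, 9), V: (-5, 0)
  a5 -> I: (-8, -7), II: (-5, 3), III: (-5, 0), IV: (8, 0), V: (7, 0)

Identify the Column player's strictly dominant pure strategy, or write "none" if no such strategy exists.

none

I fails to dominate II at a3 (-5=-5).
II fails to dominate I at a1 (2<9).
III fails to dominate I at a1 (9=9).
IV fails to dominate I at a1 (8<9).
V fails to dominate I at a1 (-4<9).
No single strategy dominates all the others.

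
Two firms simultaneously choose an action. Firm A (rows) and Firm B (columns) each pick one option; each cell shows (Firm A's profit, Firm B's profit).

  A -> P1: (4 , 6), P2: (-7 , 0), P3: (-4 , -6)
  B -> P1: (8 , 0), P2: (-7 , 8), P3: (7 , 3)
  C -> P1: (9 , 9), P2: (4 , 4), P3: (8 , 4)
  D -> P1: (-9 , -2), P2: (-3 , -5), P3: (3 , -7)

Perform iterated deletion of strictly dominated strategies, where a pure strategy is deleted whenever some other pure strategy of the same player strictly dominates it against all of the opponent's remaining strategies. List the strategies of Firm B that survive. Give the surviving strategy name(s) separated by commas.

Firm A's strategy A is strictly dominated by C (P1: 9>4, P2: 4>-7, P3: 8>-4) and is removed.
Firm A's strategy B is strictly dominated by C (P1: 9>8, P2: 4>-7, P3: 8>7) and is removed.
For Firm A, C strictly dominates D on the remaining columns (P1: 9>-9, P2: 4>-3, P3: 8>3); eliminate D.
Firm B's strategy P2 is strictly dominated by P1 (C: 9>4) and is removed.
Column P3 is eliminated: P1 beats it against every remaining row (C: 9>4).
Among the remaining strategies, none is strictly dominated by another pure strategy of the same player, so the elimination stops.
Surviving strategies — Firm A: {C}; Firm B: {P1}.

P1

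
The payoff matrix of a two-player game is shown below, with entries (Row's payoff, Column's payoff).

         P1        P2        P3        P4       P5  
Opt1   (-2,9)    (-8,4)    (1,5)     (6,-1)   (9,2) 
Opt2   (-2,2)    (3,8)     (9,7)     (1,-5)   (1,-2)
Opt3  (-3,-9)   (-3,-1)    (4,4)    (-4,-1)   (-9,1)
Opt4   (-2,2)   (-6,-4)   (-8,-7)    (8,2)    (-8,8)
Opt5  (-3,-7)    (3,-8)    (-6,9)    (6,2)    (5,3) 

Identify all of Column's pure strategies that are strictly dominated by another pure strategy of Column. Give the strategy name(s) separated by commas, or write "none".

P4

Nothing dominates P1: P2 at Opt1 (9>4); P3 at Opt1 (9>5); P4 at Opt1 (9>-1); P5 at Opt1 (9>2).
Nothing dominates P2: P1 at Opt2 (8>2); P3 at Opt2 (8>7); P4 at Opt1 (4>-1); P5 at Opt1 (4>2).
P3: no other strategy beats it everywhere (P1 at Opt2 (7>2); P2 at Opt1 (5>4); P4 at Opt1 (5>-1); P5 at Opt1 (5>2)).
P4 is strictly dominated by P5 (Opt1: 2>-1, Opt2: -2>-5, Opt3: 1>-1, Opt4: 8>2, Opt5: 3>2).
P5 is not dominated — it holds its own against P1 at Opt3 (1>-9); P2 at Opt3 (1>-1); P3 at Opt4 (8>-7); P4 at Opt1 (2>-1).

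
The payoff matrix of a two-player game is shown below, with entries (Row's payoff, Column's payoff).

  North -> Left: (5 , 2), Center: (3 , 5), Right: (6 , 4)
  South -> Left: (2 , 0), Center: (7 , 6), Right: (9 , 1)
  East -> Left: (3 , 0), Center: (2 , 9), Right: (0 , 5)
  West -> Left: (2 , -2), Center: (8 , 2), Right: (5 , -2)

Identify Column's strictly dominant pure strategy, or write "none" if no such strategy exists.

Center vs Left: North: 5>2, South: 6>0, East: 9>0, West: 2>-2.
Center vs Right: North: 5>4, South: 6>1, East: 9>5, West: 2>-2.
Center strictly beats every other strategy against every opponent action, so it is strictly dominant.

Center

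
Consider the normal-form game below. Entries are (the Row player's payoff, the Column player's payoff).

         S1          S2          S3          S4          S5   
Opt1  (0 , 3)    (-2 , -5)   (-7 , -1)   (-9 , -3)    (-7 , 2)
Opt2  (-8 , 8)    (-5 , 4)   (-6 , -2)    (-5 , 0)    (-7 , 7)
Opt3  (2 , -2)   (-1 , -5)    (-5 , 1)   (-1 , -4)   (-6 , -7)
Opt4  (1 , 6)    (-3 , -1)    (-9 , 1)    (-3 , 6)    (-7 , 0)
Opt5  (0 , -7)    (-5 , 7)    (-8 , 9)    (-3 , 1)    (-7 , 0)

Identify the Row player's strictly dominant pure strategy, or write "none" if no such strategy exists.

Opt3 vs Opt1: S1: 2>0, S2: -1>-2, S3: -5>-7, S4: -1>-9, S5: -6>-7.
Opt3 vs Opt2: S1: 2>-8, S2: -1>-5, S3: -5>-6, S4: -1>-5, S5: -6>-7.
Opt3 vs Opt4: S1: 2>1, S2: -1>-3, S3: -5>-9, S4: -1>-3, S5: -6>-7.
Opt3 vs Opt5: S1: 2>0, S2: -1>-5, S3: -5>-8, S4: -1>-3, S5: -6>-7.
Opt3 strictly beats every other strategy against every opponent action, so it is strictly dominant.

Opt3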